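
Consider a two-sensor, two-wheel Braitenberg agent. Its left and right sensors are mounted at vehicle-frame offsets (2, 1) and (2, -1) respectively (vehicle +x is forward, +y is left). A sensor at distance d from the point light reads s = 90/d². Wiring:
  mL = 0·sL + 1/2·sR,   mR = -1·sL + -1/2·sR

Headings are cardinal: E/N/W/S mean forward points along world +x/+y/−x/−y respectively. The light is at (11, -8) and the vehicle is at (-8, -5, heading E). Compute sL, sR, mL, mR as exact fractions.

18/61 90/293 45/293 -8019/17873

left sensor world pos  = (-6, -4); dL² = 305
right sensor world pos = (-6, -6); dR² = 293
sL = 90/305 = 18/61
sR = 90/293 = 90/293
mL = 0·sL + 1/2·sR = 45/293
mR = -1·sL + -1/2·sR = -8019/17873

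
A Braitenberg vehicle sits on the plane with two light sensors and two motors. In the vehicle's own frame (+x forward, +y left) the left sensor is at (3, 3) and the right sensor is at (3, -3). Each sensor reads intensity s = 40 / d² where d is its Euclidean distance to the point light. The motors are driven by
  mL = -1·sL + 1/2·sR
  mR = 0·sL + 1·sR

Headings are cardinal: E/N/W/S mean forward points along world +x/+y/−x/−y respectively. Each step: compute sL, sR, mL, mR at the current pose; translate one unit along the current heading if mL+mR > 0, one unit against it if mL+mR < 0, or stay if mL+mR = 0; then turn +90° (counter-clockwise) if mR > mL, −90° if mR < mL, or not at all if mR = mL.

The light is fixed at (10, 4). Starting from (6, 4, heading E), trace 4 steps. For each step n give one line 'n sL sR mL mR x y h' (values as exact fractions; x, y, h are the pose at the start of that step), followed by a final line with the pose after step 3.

n=0: pose=(6,4,E); sL=4, sR=4; mL=-2, mR=4; mL+mR=2 → advance +1; mR−mL=6 → turn +1·90°
n=1: pose=(7,4,N); sL=8/9, sR=40/9; mL=4/3, mR=40/9; mL+mR=52/9 → advance +1; mR−mL=28/9 → turn +1·90°
n=2: pose=(7,5,W); sL=1, sR=10/13; mL=-8/13, mR=10/13; mL+mR=2/13 → advance +1; mR−mL=18/13 → turn +1·90°
n=3: pose=(6,5,S); sL=8, sR=40/53; mL=-404/53, mR=40/53; mL+mR=-364/53 → advance -1; mR−mL=444/53 → turn +1·90°

0 4 4 -2 4 6 4 E
1 8/9 40/9 4/3 40/9 7 4 N
2 1 10/13 -8/13 10/13 7 5 W
3 8 40/53 -404/53 40/53 6 5 S
final 6 6 E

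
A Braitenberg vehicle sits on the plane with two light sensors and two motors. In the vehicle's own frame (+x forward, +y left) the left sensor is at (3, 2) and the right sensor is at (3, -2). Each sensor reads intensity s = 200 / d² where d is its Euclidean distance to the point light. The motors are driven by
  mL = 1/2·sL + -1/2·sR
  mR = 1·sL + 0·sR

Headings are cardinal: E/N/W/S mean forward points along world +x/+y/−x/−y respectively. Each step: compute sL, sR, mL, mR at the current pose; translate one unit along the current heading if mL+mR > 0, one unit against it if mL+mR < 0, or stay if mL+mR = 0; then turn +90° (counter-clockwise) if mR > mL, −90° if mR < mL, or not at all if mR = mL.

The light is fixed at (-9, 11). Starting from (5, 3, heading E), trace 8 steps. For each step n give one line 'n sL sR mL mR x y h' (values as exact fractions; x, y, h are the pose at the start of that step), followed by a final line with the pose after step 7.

0 8/13 200/389 256/5057 8/13 5 3 E
1 100/97 100/157 3000/15229 100/97 6 3 N
2 8/9 200/169 -224/1521 8/9 6 4 W
3 50/89 50/61 -700/5429 50/89 5 4 S
4 8/13 200/389 256/5057 8/13 5 3 E
5 100/97 100/157 3000/15229 100/97 6 3 N
6 8/9 200/169 -224/1521 8/9 6 4 W
7 50/89 50/61 -700/5429 50/89 5 4 S
final 5 3 E

n=0: pose=(5,3,E); sL=8/13, sR=200/389; mL=256/5057, mR=8/13; mL+mR=3368/5057 → advance +1; mR−mL=2856/5057 → turn +1·90°
n=1: pose=(6,3,N); sL=100/97, sR=100/157; mL=3000/15229, mR=100/97; mL+mR=18700/15229 → advance +1; mR−mL=12700/15229 → turn +1·90°
n=2: pose=(6,4,W); sL=8/9, sR=200/169; mL=-224/1521, mR=8/9; mL+mR=376/507 → advance +1; mR−mL=1576/1521 → turn +1·90°
n=3: pose=(5,4,S); sL=50/89, sR=50/61; mL=-700/5429, mR=50/89; mL+mR=2350/5429 → advance +1; mR−mL=3750/5429 → turn +1·90°
n=4: pose=(5,3,E); sL=8/13, sR=200/389; mL=256/5057, mR=8/13; mL+mR=3368/5057 → advance +1; mR−mL=2856/5057 → turn +1·90°
n=5: pose=(6,3,N); sL=100/97, sR=100/157; mL=3000/15229, mR=100/97; mL+mR=18700/15229 → advance +1; mR−mL=12700/15229 → turn +1·90°
n=6: pose=(6,4,W); sL=8/9, sR=200/169; mL=-224/1521, mR=8/9; mL+mR=376/507 → advance +1; mR−mL=1576/1521 → turn +1·90°
n=7: pose=(5,4,S); sL=50/89, sR=50/61; mL=-700/5429, mR=50/89; mL+mR=2350/5429 → advance +1; mR−mL=3750/5429 → turn +1·90°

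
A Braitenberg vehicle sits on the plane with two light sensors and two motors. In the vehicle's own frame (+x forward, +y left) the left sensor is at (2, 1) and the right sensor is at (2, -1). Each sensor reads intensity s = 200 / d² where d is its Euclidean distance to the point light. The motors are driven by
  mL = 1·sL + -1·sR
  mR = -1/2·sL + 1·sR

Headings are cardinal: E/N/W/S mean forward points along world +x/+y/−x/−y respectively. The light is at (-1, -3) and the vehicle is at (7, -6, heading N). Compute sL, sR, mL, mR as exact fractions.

4 100/41 64/41 18/41

left sensor world pos  = (6, -4); dL² = 50
right sensor world pos = (8, -4); dR² = 82
sL = 200/50 = 4
sR = 200/82 = 100/41
mL = 1·sL + -1·sR = 64/41
mR = -1/2·sL + 1·sR = 18/41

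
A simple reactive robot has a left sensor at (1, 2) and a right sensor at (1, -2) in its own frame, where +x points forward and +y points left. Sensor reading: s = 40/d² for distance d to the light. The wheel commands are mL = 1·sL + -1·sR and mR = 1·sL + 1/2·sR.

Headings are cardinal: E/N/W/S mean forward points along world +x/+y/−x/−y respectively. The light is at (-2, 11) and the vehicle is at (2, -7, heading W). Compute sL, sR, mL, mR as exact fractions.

40/409 8/53 -1152/21677 3756/21677

left sensor world pos  = (1, -9); dL² = 409
right sensor world pos = (1, -5); dR² = 265
sL = 40/409 = 40/409
sR = 40/265 = 8/53
mL = 1·sL + -1·sR = -1152/21677
mR = 1·sL + 1/2·sR = 3756/21677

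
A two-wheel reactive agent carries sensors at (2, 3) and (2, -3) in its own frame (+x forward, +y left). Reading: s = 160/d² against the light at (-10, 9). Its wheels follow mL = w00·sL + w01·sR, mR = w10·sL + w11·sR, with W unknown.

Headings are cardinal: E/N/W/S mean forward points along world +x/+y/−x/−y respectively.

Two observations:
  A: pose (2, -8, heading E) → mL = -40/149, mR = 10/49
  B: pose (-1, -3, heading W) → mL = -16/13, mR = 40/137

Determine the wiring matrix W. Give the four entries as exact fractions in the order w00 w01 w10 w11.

obs A: pose=(2,-8,E) → sL=20/49, sR=40/149, mL=-40/149, mR=10/49
obs B: pose=(-1,-3,W) → sL=80/137, sR=16/13, mL=-16/13, mR=40/137
sensor matrix S = [[20/49, 40/149], [80/137, 16/13]]; det S = 4493760/13003081
solve [mL_A; mL_B] = S·[w00; w01] and [mR_A; mR_B] = S·[w10; w11]:
  w00 = 0, w01 = -1, w10 = 1/2, w11 = 0

0 -1 1/2 0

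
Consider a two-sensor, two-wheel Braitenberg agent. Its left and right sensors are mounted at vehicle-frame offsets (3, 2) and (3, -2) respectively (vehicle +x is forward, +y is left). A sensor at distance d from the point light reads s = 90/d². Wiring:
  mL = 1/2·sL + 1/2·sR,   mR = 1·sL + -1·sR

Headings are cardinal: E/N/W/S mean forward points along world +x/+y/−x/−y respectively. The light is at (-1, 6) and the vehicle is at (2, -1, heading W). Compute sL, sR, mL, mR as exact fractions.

left sensor world pos  = (-1, -3); dL² = 81
right sensor world pos = (-1, 1); dR² = 25
sL = 90/81 = 10/9
sR = 90/25 = 18/5
mL = 1/2·sL + 1/2·sR = 106/45
mR = 1·sL + -1·sR = -112/45

10/9 18/5 106/45 -112/45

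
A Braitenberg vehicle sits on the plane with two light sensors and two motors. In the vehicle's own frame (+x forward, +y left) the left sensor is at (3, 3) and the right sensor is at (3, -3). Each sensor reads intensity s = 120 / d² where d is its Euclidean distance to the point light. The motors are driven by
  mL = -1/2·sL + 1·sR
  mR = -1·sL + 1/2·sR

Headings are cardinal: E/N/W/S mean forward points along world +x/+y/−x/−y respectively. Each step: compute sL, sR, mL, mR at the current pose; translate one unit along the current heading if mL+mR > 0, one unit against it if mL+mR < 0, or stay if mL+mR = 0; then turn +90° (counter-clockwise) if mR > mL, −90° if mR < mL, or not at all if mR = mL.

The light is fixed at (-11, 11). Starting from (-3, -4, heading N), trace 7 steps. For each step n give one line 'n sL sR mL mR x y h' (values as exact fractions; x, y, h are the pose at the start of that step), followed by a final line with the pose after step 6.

n=0: pose=(-3,-4,N); sL=120/169, sR=24/53; mL=876/8957, mR=-4332/8957; mL+mR=-3456/8957 → advance -1; mR−mL=-5208/8957 → turn -1·90°
n=1: pose=(-3,-5,E); sL=12/29, sR=60/241; mL=294/6989, mR=-2022/6989; mL+mR=-1728/6989 → advance -1; mR−mL=-2316/6989 → turn -1·90°
n=2: pose=(-4,-5,S); sL=120/461, sR=120/377; mL=32700/173797, mR=-17580/173797; mL+mR=15120/173797 → advance +1; mR−mL=-50280/173797 → turn -1·90°
n=3: pose=(-4,-6,W); sL=15/52, sR=30/53; mL=2325/5512, mR=-15/2756; mL+mR=2295/5512 → advance +1; mR−mL=-2355/5512 → turn -1·90°
n=4: pose=(-5,-6,N); sL=24/41, sR=120/277; mL=1596/11357, mR=-4188/11357; mL+mR=-2592/11357 → advance -1; mR−mL=-5784/11357 → turn -1·90°
n=5: pose=(-5,-7,E); sL=20/51, sR=20/87; mL=50/1479, mR=-410/1479; mL+mR=-120/493 → advance -1; mR−mL=-460/1479 → turn -1·90°
n=6: pose=(-6,-7,S); sL=24/101, sR=24/89; mL=1356/8989, mR=-924/8989; mL+mR=432/8989 → advance +1; mR−mL=-2280/8989 → turn -1·90°

0 120/169 24/53 876/8957 -4332/8957 -3 -4 N
1 12/29 60/241 294/6989 -2022/6989 -3 -5 E
2 120/461 120/377 32700/173797 -17580/173797 -4 -5 S
3 15/52 30/53 2325/5512 -15/2756 -4 -6 W
4 24/41 120/277 1596/11357 -4188/11357 -5 -6 N
5 20/51 20/87 50/1479 -410/1479 -5 -7 E
6 24/101 24/89 1356/8989 -924/8989 -6 -7 S
final -6 -8 W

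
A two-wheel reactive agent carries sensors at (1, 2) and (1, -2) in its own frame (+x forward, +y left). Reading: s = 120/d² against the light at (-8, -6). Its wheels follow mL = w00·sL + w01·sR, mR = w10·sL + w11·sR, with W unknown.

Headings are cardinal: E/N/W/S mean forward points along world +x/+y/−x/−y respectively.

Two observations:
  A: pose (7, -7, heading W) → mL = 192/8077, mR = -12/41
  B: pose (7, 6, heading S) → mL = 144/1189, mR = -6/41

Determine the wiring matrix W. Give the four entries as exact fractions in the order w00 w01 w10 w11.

obs A: pose=(7,-7,W) → sL=24/41, sR=120/197, mL=192/8077, mR=-12/41
obs B: pose=(7,6,S) → sL=12/41, sR=12/29, mL=144/1189, mR=-6/41
sensor matrix S = [[24/41, 120/197], [12/41, 12/29]]; det S = 14976/234233
solve [mL_A; mL_B] = S·[w00; w01] and [mR_A; mR_B] = S·[w10; w11]:
  w00 = -1, w01 = 1, w10 = -1/2, w11 = 0

-1 1 -1/2 0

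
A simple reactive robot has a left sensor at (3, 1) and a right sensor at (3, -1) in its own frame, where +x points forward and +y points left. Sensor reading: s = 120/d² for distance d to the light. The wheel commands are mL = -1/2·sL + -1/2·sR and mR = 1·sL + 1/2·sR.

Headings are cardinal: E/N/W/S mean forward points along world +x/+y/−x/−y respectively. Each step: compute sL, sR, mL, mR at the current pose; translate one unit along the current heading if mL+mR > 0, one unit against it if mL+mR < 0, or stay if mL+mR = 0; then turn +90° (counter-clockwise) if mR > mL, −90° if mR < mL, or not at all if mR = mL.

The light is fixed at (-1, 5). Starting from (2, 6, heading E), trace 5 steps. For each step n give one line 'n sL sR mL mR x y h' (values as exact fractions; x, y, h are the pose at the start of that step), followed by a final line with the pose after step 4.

n=0: pose=(2,6,E); sL=3, sR=10/3; mL=-19/6, mR=14/3; mL+mR=3/2 → advance +1; mR−mL=47/6 → turn +1·90°
n=1: pose=(3,6,N); sL=24/5, sR=120/41; mL=-792/205, mR=1284/205; mL+mR=12/5 → advance +1; mR−mL=2076/205 → turn +1·90°
n=2: pose=(3,7,W); sL=60, sR=12; mL=-36, mR=66; mL+mR=30 → advance +1; mR−mL=102 → turn +1·90°
n=3: pose=(2,7,S); sL=120/17, sR=24; mL=-264/17, mR=324/17; mL+mR=60/17 → advance +1; mR−mL=588/17 → turn +1·90°
n=4: pose=(2,6,E); sL=3, sR=10/3; mL=-19/6, mR=14/3; mL+mR=3/2 → advance +1; mR−mL=47/6 → turn +1·90°

0 3 10/3 -19/6 14/3 2 6 E
1 24/5 120/41 -792/205 1284/205 3 6 N
2 60 12 -36 66 3 7 W
3 120/17 24 -264/17 324/17 2 7 S
4 3 10/3 -19/6 14/3 2 6 E
final 3 6 N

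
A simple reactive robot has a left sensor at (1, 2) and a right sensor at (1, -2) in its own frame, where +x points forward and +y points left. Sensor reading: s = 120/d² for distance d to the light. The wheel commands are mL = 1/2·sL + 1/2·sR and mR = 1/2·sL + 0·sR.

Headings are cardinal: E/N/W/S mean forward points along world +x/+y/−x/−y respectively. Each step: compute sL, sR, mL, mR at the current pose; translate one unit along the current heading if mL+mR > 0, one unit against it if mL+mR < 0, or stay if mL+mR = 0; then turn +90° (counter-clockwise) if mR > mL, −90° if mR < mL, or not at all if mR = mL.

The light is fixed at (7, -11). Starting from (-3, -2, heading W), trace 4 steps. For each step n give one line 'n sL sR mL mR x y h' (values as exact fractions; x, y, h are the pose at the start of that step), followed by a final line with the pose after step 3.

n=0: pose=(-3,-2,W); sL=12/17, sR=60/121; mL=1236/2057, mR=6/17; mL+mR=1962/2057 → advance +1; mR−mL=-30/121 → turn -1·90°
n=1: pose=(-4,-2,N); sL=120/269, sR=120/181; mL=27000/48689, mR=60/269; mL+mR=37860/48689 → advance +1; mR−mL=-60/181 → turn -1·90°
n=2: pose=(-4,-1,E); sL=30/61, sR=30/41; mL=1530/2501, mR=15/61; mL+mR=2145/2501 → advance +1; mR−mL=-15/41 → turn -1·90°
n=3: pose=(-3,-1,S); sL=24/29, sR=8/15; mL=296/435, mR=12/29; mL+mR=476/435 → advance +1; mR−mL=-4/15 → turn -1·90°

0 12/17 60/121 1236/2057 6/17 -3 -2 W
1 120/269 120/181 27000/48689 60/269 -4 -2 N
2 30/61 30/41 1530/2501 15/61 -4 -1 E
3 24/29 8/15 296/435 12/29 -3 -1 S
final -3 -2 W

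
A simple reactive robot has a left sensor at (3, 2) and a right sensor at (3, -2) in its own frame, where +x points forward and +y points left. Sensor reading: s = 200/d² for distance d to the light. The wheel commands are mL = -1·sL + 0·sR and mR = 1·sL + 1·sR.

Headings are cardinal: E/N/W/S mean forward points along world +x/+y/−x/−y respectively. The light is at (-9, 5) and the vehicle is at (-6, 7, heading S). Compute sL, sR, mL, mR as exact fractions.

100/13 100 -100/13 1400/13

left sensor world pos  = (-4, 4); dL² = 26
right sensor world pos = (-8, 4); dR² = 2
sL = 200/26 = 100/13
sR = 200/2 = 100
mL = -1·sL + 0·sR = -100/13
mR = 1·sL + 1·sR = 1400/13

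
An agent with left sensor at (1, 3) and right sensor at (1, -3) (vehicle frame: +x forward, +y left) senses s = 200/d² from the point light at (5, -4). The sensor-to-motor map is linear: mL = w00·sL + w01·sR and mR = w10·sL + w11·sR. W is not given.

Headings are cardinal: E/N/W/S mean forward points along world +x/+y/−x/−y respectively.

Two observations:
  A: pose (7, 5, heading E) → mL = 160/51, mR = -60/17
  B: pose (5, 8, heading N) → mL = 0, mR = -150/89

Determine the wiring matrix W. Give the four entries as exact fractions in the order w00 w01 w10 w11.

-1 1 -1 -1/2

obs A: pose=(7,5,E) → sL=200/153, sR=40/9, mL=160/51, mR=-60/17
obs B: pose=(5,8,N) → sL=100/89, sR=100/89, mL=0, mR=-150/89
sensor matrix S = [[200/153, 40/9], [100/89, 100/89]]; det S = -16000/4539
solve [mL_A; mL_B] = S·[w00; w01] and [mR_A; mR_B] = S·[w10; w11]:
  w00 = -1, w01 = 1, w10 = -1, w11 = -1/2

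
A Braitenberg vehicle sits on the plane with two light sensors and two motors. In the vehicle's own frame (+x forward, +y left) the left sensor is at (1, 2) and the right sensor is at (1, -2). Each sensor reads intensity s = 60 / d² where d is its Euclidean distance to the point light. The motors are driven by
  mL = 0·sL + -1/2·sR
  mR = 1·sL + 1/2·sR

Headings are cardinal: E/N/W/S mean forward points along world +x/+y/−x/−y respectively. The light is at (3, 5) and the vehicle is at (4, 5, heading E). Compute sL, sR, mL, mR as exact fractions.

left sensor world pos  = (5, 7); dL² = 8
right sensor world pos = (5, 3); dR² = 8
sL = 60/8 = 15/2
sR = 60/8 = 15/2
mL = 0·sL + -1/2·sR = -15/4
mR = 1·sL + 1/2·sR = 45/4

15/2 15/2 -15/4 45/4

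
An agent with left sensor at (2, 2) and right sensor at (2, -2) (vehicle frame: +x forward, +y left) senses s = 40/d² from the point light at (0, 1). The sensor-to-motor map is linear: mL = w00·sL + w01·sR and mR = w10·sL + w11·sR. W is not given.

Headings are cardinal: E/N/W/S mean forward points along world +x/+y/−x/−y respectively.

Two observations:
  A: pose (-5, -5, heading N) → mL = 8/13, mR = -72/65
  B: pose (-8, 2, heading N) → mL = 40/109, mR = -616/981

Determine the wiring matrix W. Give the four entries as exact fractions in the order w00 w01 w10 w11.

obs A: pose=(-5,-5,N) → sL=8/13, sR=8/5, mL=8/13, mR=-72/65
obs B: pose=(-8,2,N) → sL=40/109, sR=8/9, mL=40/109, mR=-616/981
sensor matrix S = [[8/13, 8/5], [40/109, 8/9]]; det S = -512/12753
solve [mL_A; mL_B] = S·[w00; w01] and [mR_A; mR_B] = S·[w10; w11]:
  w00 = 1, w01 = 0, w10 = -1/2, w11 = -1/2

1 0 -1/2 -1/2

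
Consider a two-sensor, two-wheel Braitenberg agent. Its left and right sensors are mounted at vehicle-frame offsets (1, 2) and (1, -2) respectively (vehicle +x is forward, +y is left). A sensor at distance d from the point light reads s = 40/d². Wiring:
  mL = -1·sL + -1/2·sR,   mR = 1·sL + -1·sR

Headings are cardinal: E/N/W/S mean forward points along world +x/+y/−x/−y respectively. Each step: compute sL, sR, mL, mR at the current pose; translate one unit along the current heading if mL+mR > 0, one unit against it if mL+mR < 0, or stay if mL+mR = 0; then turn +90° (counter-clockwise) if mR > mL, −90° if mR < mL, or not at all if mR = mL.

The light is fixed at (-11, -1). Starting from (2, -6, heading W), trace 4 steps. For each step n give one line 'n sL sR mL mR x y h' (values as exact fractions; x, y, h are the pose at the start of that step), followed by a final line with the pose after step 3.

0 40/193 40/153 -9980/29529 -1600/29529 2 -6 W
1 10/73 2/9 -163/657 -56/657 3 -6 S
2 40/229 40/261 -15020/59769 1280/59769 3 -5 E
3 4/13 20/117 -46/117 16/117 2 -5 N
final 2 -6 W

n=0: pose=(2,-6,W); sL=40/193, sR=40/153; mL=-9980/29529, mR=-1600/29529; mL+mR=-20/51 → advance -1; mR−mL=8380/29529 → turn +1·90°
n=1: pose=(3,-6,S); sL=10/73, sR=2/9; mL=-163/657, mR=-56/657; mL+mR=-1/3 → advance -1; mR−mL=107/657 → turn +1·90°
n=2: pose=(3,-5,E); sL=40/229, sR=40/261; mL=-15020/59769, mR=1280/59769; mL+mR=-20/87 → advance -1; mR−mL=16300/59769 → turn +1·90°
n=3: pose=(2,-5,N); sL=4/13, sR=20/117; mL=-46/117, mR=16/117; mL+mR=-10/39 → advance -1; mR−mL=62/117 → turn +1·90°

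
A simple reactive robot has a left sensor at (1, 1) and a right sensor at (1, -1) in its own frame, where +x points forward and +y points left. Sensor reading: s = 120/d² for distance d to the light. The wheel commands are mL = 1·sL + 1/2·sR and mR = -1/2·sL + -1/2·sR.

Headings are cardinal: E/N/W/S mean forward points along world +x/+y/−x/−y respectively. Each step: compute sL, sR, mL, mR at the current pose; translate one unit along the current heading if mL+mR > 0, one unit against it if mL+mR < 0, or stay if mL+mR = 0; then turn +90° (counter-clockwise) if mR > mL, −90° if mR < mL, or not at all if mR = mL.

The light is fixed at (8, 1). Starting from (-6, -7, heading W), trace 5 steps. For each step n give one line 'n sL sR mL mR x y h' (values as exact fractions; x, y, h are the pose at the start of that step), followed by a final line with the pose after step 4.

n=0: pose=(-6,-7,W); sL=20/51, sR=60/137; mL=4270/6987, mR=-2900/6987; mL+mR=10/51 → advance +1; mR−mL=-2390/2329 → turn -1·90°
n=1: pose=(-7,-7,N); sL=24/61, sR=24/49; mL=1908/2989, mR=-1320/2989; mL+mR=12/61 → advance +1; mR−mL=-3228/2989 → turn -1·90°
n=2: pose=(-7,-6,E); sL=15/29, sR=6/13; mL=282/377, mR=-369/754; mL+mR=15/58 → advance +1; mR−mL=-933/754 → turn -1·90°
n=3: pose=(-6,-6,S); sL=120/233, sR=120/289; mL=48660/67337, mR=-31320/67337; mL+mR=60/233 → advance +1; mR−mL=-79980/67337 → turn -1·90°
n=4: pose=(-6,-7,W); sL=20/51, sR=60/137; mL=4270/6987, mR=-2900/6987; mL+mR=10/51 → advance +1; mR−mL=-2390/2329 → turn -1·90°

0 20/51 60/137 4270/6987 -2900/6987 -6 -7 W
1 24/61 24/49 1908/2989 -1320/2989 -7 -7 N
2 15/29 6/13 282/377 -369/754 -7 -6 E
3 120/233 120/289 48660/67337 -31320/67337 -6 -6 S
4 20/51 60/137 4270/6987 -2900/6987 -6 -7 W
final -7 -7 N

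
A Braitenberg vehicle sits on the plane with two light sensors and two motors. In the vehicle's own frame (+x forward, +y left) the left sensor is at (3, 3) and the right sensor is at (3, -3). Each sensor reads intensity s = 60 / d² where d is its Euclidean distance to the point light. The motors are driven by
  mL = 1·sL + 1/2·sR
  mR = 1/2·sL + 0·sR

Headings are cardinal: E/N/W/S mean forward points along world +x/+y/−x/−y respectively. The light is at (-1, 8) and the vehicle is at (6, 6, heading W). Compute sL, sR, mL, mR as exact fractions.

60/41 60/17 2250/697 30/41

left sensor world pos  = (3, 3); dL² = 41
right sensor world pos = (3, 9); dR² = 17
sL = 60/41 = 60/41
sR = 60/17 = 60/17
mL = 1·sL + 1/2·sR = 2250/697
mR = 1/2·sL + 0·sR = 30/41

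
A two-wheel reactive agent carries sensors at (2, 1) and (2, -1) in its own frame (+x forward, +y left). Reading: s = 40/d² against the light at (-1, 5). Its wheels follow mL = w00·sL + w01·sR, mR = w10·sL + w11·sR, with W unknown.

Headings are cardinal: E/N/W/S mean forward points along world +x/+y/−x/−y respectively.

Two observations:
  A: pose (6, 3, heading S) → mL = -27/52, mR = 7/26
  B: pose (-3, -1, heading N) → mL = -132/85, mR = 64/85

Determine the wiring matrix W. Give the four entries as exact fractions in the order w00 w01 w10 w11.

1/2 -1 -1 1

obs A: pose=(6,3,S) → sL=1/2, sR=10/13, mL=-27/52, mR=7/26
obs B: pose=(-3,-1,N) → sL=8/5, sR=40/17, mL=-132/85, mR=64/85
sensor matrix S = [[1/2, 10/13], [8/5, 40/17]]; det S = -12/221
solve [mL_A; mL_B] = S·[w00; w01] and [mR_A; mR_B] = S·[w10; w11]:
  w00 = 1/2, w01 = -1, w10 = -1, w11 = 1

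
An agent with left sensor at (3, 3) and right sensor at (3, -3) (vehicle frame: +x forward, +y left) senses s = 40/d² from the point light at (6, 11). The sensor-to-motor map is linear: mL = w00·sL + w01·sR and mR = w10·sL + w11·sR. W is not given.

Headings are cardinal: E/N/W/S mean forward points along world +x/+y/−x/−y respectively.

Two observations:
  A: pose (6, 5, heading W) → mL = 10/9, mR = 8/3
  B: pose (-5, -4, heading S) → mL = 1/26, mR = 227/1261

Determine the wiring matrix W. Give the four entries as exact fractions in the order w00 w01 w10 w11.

0 1/2 1 1

obs A: pose=(6,5,W) → sL=4/9, sR=20/9, mL=10/9, mR=8/3
obs B: pose=(-5,-4,S) → sL=10/97, sR=1/13, mL=1/26, mR=227/1261
sensor matrix S = [[4/9, 20/9], [10/97, 1/13]]; det S = -2212/11349
solve [mL_A; mL_B] = S·[w00; w01] and [mR_A; mR_B] = S·[w10; w11]:
  w00 = 0, w01 = 1/2, w10 = 1, w11 = 1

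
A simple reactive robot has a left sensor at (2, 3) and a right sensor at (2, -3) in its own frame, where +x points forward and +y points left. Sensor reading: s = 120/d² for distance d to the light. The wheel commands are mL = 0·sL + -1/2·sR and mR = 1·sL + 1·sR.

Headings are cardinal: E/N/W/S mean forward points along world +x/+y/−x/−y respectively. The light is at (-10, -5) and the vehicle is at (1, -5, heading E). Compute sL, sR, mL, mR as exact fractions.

left sensor world pos  = (3, -2); dL² = 178
right sensor world pos = (3, -8); dR² = 178
sL = 120/178 = 60/89
sR = 120/178 = 60/89
mL = 0·sL + -1/2·sR = -30/89
mR = 1·sL + 1·sR = 120/89

60/89 60/89 -30/89 120/89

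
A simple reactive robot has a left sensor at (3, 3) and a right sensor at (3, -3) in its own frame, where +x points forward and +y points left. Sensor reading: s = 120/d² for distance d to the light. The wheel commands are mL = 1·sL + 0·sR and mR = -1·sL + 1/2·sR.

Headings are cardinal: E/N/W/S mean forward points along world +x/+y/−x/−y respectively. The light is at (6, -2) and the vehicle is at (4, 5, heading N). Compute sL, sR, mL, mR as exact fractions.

24/25 120/101 24/25 -924/2525

left sensor world pos  = (1, 8); dL² = 125
right sensor world pos = (7, 8); dR² = 101
sL = 120/125 = 24/25
sR = 120/101 = 120/101
mL = 1·sL + 0·sR = 24/25
mR = -1·sL + 1/2·sR = -924/2525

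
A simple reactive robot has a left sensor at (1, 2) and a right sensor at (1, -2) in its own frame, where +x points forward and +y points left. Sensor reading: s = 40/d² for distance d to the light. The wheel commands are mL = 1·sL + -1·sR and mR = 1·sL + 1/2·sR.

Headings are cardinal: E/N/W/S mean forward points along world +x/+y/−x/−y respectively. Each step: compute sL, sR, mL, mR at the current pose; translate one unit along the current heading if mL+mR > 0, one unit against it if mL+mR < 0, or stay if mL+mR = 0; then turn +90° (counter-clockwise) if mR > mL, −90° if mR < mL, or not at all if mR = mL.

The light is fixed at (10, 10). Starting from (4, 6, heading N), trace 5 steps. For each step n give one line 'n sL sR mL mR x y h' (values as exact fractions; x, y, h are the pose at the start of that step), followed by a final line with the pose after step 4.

0 40/73 8/5 -384/365 492/365 4 6 N
1 20/37 4/5 -48/185 174/185 4 7 W
2 40/41 40/97 2240/3977 4700/3977 3 7 S
3 1 5/9 4/9 23/18 3 6 E
4 40/73 8/5 -384/365 492/365 4 6 N
final 4 7 W

n=0: pose=(4,6,N); sL=40/73, sR=8/5; mL=-384/365, mR=492/365; mL+mR=108/365 → advance +1; mR−mL=12/5 → turn +1·90°
n=1: pose=(4,7,W); sL=20/37, sR=4/5; mL=-48/185, mR=174/185; mL+mR=126/185 → advance +1; mR−mL=6/5 → turn +1·90°
n=2: pose=(3,7,S); sL=40/41, sR=40/97; mL=2240/3977, mR=4700/3977; mL+mR=6940/3977 → advance +1; mR−mL=60/97 → turn +1·90°
n=3: pose=(3,6,E); sL=1, sR=5/9; mL=4/9, mR=23/18; mL+mR=31/18 → advance +1; mR−mL=5/6 → turn +1·90°
n=4: pose=(4,6,N); sL=40/73, sR=8/5; mL=-384/365, mR=492/365; mL+mR=108/365 → advance +1; mR−mL=12/5 → turn +1·90°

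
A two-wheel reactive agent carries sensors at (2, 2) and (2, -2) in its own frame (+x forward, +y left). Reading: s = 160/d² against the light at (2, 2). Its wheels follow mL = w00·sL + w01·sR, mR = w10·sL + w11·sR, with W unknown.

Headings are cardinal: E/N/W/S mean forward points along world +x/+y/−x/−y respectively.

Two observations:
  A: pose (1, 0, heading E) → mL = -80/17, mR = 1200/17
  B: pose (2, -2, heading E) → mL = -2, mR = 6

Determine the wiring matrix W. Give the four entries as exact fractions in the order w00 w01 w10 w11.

obs A: pose=(1,0,E) → sL=160, sR=160/17, mL=-80/17, mR=1200/17
obs B: pose=(2,-2,E) → sL=20, sR=4, mL=-2, mR=6
sensor matrix S = [[160, 160/17], [20, 4]]; det S = 7680/17
solve [mL_A; mL_B] = S·[w00; w01] and [mR_A; mR_B] = S·[w10; w11]:
  w00 = 0, w01 = -1/2, w10 = 1/2, w11 = -1

0 -1/2 1/2 -1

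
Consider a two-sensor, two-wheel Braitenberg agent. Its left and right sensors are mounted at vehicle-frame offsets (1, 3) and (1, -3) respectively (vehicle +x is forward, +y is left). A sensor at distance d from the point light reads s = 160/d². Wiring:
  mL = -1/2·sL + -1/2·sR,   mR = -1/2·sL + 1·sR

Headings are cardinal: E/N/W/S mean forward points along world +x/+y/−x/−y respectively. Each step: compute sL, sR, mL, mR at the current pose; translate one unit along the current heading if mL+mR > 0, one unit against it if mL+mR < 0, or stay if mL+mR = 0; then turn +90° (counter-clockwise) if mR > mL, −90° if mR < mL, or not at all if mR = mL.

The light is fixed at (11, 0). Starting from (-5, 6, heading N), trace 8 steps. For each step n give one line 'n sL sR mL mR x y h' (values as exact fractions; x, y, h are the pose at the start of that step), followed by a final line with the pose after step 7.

0 16/41 80/109 -2512/4469 2408/4469 -5 6 N
1 160/293 160/353 -51680/103429 18640/103429 -5 5 W
2 1 8/17 -25/34 -1/34 -4 5 S
3 160/277 32/41 -7712/11357 5584/11357 -4 6 E
4 16/41 80/109 -2512/4469 2408/4469 -5 6 N
5 160/293 160/353 -51680/103429 18640/103429 -5 5 W
6 1 8/17 -25/34 -1/34 -4 5 S
7 160/277 32/41 -7712/11357 5584/11357 -4 6 E
final -5 6 N

n=0: pose=(-5,6,N); sL=16/41, sR=80/109; mL=-2512/4469, mR=2408/4469; mL+mR=-104/4469 → advance -1; mR−mL=120/109 → turn +1·90°
n=1: pose=(-5,5,W); sL=160/293, sR=160/353; mL=-51680/103429, mR=18640/103429; mL+mR=-33040/103429 → advance -1; mR−mL=240/353 → turn +1·90°
n=2: pose=(-4,5,S); sL=1, sR=8/17; mL=-25/34, mR=-1/34; mL+mR=-13/17 → advance -1; mR−mL=12/17 → turn +1·90°
n=3: pose=(-4,6,E); sL=160/277, sR=32/41; mL=-7712/11357, mR=5584/11357; mL+mR=-2128/11357 → advance -1; mR−mL=48/41 → turn +1·90°
n=4: pose=(-5,6,N); sL=16/41, sR=80/109; mL=-2512/4469, mR=2408/4469; mL+mR=-104/4469 → advance -1; mR−mL=120/109 → turn +1·90°
n=5: pose=(-5,5,W); sL=160/293, sR=160/353; mL=-51680/103429, mR=18640/103429; mL+mR=-33040/103429 → advance -1; mR−mL=240/353 → turn +1·90°
n=6: pose=(-4,5,S); sL=1, sR=8/17; mL=-25/34, mR=-1/34; mL+mR=-13/17 → advance -1; mR−mL=12/17 → turn +1·90°
n=7: pose=(-4,6,E); sL=160/277, sR=32/41; mL=-7712/11357, mR=5584/11357; mL+mR=-2128/11357 → advance -1; mR−mL=48/41 → turn +1·90°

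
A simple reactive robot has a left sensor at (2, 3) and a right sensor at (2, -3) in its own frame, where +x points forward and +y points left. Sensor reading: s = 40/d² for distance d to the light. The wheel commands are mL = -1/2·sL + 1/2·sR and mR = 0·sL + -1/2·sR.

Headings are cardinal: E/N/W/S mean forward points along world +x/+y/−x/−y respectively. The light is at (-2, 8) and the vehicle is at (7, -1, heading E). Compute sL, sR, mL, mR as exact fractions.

left sensor world pos  = (9, 2); dL² = 157
right sensor world pos = (9, -4); dR² = 265
sL = 40/157 = 40/157
sR = 40/265 = 8/53
mL = -1/2·sL + 1/2·sR = -432/8321
mR = 0·sL + -1/2·sR = -4/53

40/157 8/53 -432/8321 -4/53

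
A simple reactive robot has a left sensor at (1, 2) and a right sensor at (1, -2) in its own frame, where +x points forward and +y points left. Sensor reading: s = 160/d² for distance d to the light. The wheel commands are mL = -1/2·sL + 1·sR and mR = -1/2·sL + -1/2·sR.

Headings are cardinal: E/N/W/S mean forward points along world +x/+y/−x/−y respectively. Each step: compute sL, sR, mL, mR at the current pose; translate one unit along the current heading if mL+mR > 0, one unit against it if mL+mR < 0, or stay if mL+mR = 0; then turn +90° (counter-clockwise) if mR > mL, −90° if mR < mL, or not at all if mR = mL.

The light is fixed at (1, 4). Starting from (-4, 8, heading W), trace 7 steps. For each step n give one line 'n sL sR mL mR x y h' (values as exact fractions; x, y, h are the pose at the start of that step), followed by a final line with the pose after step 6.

n=0: pose=(-4,8,W); sL=4, sR=20/9; mL=2/9, mR=-28/9; mL+mR=-26/9 → advance -1; mR−mL=-10/3 → turn -1·90°
n=1: pose=(-3,8,N); sL=160/61, sR=160/29; mL=7440/1769, mR=-7200/1769; mL+mR=240/1769 → advance +1; mR−mL=-240/29 → turn -1·90°
n=2: pose=(-3,9,E); sL=80/29, sR=80/9; mL=1960/261, mR=-1520/261; mL+mR=440/261 → advance +1; mR−mL=-40/3 → turn -1·90°
n=3: pose=(-2,9,S); sL=160/17, sR=160/41; mL=-560/697, mR=-4640/697; mL+mR=-5200/697 → advance -1; mR−mL=-240/41 → turn -1·90°
n=4: pose=(-2,10,W); sL=5, sR=2; mL=-1/2, mR=-7/2; mL+mR=-4 → advance -1; mR−mL=-3 → turn -1·90°
n=5: pose=(-1,10,N); sL=32/13, sR=160/49; mL=1296/637, mR=-1824/637; mL+mR=-528/637 → advance -1; mR−mL=-240/49 → turn -1·90°
n=6: pose=(-1,9,E); sL=16/5, sR=16; mL=72/5, mR=-48/5; mL+mR=24/5 → advance +1; mR−mL=-24 → turn -1·90°

0 4 20/9 2/9 -28/9 -4 8 W
1 160/61 160/29 7440/1769 -7200/1769 -3 8 N
2 80/29 80/9 1960/261 -1520/261 -3 9 E
3 160/17 160/41 -560/697 -4640/697 -2 9 S
4 5 2 -1/2 -7/2 -2 10 W
5 32/13 160/49 1296/637 -1824/637 -1 10 N
6 16/5 16 72/5 -48/5 -1 9 E
final 0 9 S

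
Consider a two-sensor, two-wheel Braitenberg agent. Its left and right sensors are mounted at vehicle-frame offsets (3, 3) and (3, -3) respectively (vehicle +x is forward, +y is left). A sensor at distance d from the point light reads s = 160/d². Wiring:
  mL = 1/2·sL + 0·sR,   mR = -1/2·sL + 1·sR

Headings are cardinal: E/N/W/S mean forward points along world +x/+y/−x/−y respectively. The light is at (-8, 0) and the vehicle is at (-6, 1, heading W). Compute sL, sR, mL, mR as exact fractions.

left sensor world pos  = (-9, -2); dL² = 5
right sensor world pos = (-9, 4); dR² = 17
sL = 160/5 = 32
sR = 160/17 = 160/17
mL = 1/2·sL + 0·sR = 16
mR = -1/2·sL + 1·sR = -112/17

32 160/17 16 -112/17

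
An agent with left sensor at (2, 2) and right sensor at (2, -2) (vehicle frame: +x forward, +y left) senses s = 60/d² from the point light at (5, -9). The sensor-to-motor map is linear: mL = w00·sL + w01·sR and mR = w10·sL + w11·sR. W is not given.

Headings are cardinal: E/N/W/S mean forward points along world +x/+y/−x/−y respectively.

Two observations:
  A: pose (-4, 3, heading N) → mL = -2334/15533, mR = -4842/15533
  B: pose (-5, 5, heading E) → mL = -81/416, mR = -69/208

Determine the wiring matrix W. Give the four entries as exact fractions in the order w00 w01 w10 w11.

1/2 -1 -1 -1/2

obs A: pose=(-4,3,N) → sL=60/317, sR=12/49, mL=-2334/15533, mR=-4842/15533
obs B: pose=(-5,5,E) → sL=3/16, sR=15/52, mL=-81/416, mR=-69/208
sensor matrix S = [[60/317, 12/49], [3/16, 15/52]]; det S = 7011/807716
solve [mL_A; mL_B] = S·[w00; w01] and [mR_A; mR_B] = S·[w10; w11]:
  w00 = 1/2, w01 = -1, w10 = -1, w11 = -1/2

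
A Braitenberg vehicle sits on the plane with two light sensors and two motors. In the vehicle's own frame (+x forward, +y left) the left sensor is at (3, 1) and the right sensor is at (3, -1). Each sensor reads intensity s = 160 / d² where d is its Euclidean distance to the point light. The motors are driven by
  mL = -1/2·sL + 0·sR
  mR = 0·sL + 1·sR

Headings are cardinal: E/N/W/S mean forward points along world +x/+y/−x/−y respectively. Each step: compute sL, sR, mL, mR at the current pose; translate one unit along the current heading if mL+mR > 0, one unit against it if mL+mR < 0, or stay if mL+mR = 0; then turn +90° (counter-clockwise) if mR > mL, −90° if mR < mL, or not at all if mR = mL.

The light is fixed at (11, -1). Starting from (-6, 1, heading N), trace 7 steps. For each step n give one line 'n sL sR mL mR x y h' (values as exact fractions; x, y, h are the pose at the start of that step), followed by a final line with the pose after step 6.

0 160/349 160/281 -80/349 160/281 -6 1 N
1 40/101 5/13 -20/101 5/13 -6 2 W
2 160/289 160/361 -80/289 160/361 -7 2 S
3 80/117 80/113 -40/117 80/113 -7 1 E
4 160/349 160/281 -80/349 160/281 -6 1 N
5 40/101 5/13 -20/101 5/13 -6 2 W
6 160/289 160/361 -80/289 160/361 -7 2 S
final -7 1 E

n=0: pose=(-6,1,N); sL=160/349, sR=160/281; mL=-80/349, mR=160/281; mL+mR=33360/98069 → advance +1; mR−mL=78320/98069 → turn +1·90°
n=1: pose=(-6,2,W); sL=40/101, sR=5/13; mL=-20/101, mR=5/13; mL+mR=245/1313 → advance +1; mR−mL=765/1313 → turn +1·90°
n=2: pose=(-7,2,S); sL=160/289, sR=160/361; mL=-80/289, mR=160/361; mL+mR=17360/104329 → advance +1; mR−mL=75120/104329 → turn +1·90°
n=3: pose=(-7,1,E); sL=80/117, sR=80/113; mL=-40/117, mR=80/113; mL+mR=4840/13221 → advance +1; mR−mL=13880/13221 → turn +1·90°
n=4: pose=(-6,1,N); sL=160/349, sR=160/281; mL=-80/349, mR=160/281; mL+mR=33360/98069 → advance +1; mR−mL=78320/98069 → turn +1·90°
n=5: pose=(-6,2,W); sL=40/101, sR=5/13; mL=-20/101, mR=5/13; mL+mR=245/1313 → advance +1; mR−mL=765/1313 → turn +1·90°
n=6: pose=(-7,2,S); sL=160/289, sR=160/361; mL=-80/289, mR=160/361; mL+mR=17360/104329 → advance +1; mR−mL=75120/104329 → turn +1·90°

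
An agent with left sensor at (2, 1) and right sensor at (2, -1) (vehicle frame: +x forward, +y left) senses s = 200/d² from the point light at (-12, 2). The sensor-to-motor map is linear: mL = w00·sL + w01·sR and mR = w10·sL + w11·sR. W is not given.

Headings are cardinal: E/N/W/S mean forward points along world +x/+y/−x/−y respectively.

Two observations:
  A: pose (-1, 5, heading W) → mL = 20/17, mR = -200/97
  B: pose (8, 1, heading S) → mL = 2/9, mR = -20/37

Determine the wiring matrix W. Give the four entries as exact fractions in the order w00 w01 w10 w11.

obs A: pose=(-1,5,W) → sL=40/17, sR=200/97, mL=20/17, mR=-200/97
obs B: pose=(8,1,S) → sL=4/9, sR=20/37, mL=2/9, mR=-20/37
sensor matrix S = [[40/17, 200/97], [4/9, 20/37]]; det S = 195200/549117
solve [mL_A; mL_B] = S·[w00; w01] and [mR_A; mR_B] = S·[w10; w11]:
  w00 = 1/2, w01 = 0, w10 = 0, w11 = -1

1/2 0 0 -1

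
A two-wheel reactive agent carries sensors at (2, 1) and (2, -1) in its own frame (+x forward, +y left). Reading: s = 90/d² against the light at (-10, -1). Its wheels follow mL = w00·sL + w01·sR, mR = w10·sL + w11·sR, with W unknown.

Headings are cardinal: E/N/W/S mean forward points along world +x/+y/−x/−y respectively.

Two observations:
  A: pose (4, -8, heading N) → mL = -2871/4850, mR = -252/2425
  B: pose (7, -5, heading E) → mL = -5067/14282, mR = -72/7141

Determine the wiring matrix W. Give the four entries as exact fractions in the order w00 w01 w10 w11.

-1/2 -1 -1 1

obs A: pose=(4,-8,N) → sL=45/97, sR=9/25, mL=-2871/4850, mR=-252/2425
obs B: pose=(7,-5,E) → sL=9/37, sR=45/193, mL=-5067/14282, mR=-72/7141
sensor matrix S = [[45/97, 9/25], [9/37, 45/193]]; det S = 356724/17316925
solve [mL_A; mL_B] = S·[w00; w01] and [mR_A; mR_B] = S·[w10; w11]:
  w00 = -1/2, w01 = -1, w10 = -1, w11 = 1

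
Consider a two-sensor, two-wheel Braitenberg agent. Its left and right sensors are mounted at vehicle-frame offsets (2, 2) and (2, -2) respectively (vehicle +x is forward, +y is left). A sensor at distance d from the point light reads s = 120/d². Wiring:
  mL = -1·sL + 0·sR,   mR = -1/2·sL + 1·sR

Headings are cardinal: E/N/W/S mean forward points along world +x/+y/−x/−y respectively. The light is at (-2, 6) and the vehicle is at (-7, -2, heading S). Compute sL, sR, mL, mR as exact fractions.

left sensor world pos  = (-5, -4); dL² = 109
right sensor world pos = (-9, -4); dR² = 149
sL = 120/109 = 120/109
sR = 120/149 = 120/149
mL = -1·sL + 0·sR = -120/109
mR = -1/2·sL + 1·sR = 4140/16241

120/109 120/149 -120/109 4140/16241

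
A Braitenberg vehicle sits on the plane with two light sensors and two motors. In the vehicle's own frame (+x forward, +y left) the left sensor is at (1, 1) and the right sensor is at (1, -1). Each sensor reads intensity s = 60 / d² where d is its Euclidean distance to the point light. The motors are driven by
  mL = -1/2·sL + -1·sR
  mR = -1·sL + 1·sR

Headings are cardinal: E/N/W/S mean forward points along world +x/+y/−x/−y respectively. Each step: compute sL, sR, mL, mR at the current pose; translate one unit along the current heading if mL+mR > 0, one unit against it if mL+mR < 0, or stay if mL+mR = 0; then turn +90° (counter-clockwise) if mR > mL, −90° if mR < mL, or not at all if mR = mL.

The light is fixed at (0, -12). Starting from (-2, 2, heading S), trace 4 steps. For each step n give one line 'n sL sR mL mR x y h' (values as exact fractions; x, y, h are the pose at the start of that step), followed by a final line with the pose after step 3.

n=0: pose=(-2,2,S); sL=6/17, sR=30/89; mL=-777/1513, mR=-24/1513; mL+mR=-9/17 → advance -1; mR−mL=753/1513 → turn +1·90°
n=1: pose=(-2,3,E); sL=60/257, sR=60/197; mL=-21330/50629, mR=3600/50629; mL+mR=-90/257 → advance -1; mR−mL=24930/50629 → turn +1·90°
n=2: pose=(-3,3,N); sL=15/68, sR=3/13; mL=-603/1768, mR=9/884; mL+mR=-45/136 → advance -1; mR−mL=621/1768 → turn +1·90°
n=3: pose=(-3,2,W); sL=12/37, sR=60/241; mL=-3666/8917, mR=-672/8917; mL+mR=-18/37 → advance -1; mR−mL=2994/8917 → turn +1·90°

0 6/17 30/89 -777/1513 -24/1513 -2 2 S
1 60/257 60/197 -21330/50629 3600/50629 -2 3 E
2 15/68 3/13 -603/1768 9/884 -3 3 N
3 12/37 60/241 -3666/8917 -672/8917 -3 2 W
final -2 2 S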